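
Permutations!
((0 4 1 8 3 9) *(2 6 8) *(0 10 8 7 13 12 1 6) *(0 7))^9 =((0 4 6)(1 2 7 13 12)(3 9 10 8))^9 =(1 12 13 7 2)(3 9 10 8)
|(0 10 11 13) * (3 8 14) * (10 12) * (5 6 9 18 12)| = |(0 5 6 9 18 12 10 11 13)(3 8 14)| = 9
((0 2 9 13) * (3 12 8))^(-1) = (0 13 9 2)(3 8 12)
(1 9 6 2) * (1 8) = (1 9 6 2 8) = [0, 9, 8, 3, 4, 5, 2, 7, 1, 6]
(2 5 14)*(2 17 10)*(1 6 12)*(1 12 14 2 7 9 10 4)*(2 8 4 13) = (1 6 14 17 13 2 5 8 4)(7 9 10) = [0, 6, 5, 3, 1, 8, 14, 9, 4, 10, 7, 11, 12, 2, 17, 15, 16, 13]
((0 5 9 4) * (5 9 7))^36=((0 9 4)(5 7))^36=(9)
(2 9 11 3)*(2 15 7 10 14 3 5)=(2 9 11 5)(3 15 7 10 14)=[0, 1, 9, 15, 4, 2, 6, 10, 8, 11, 14, 5, 12, 13, 3, 7]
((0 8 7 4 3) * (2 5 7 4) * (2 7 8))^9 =(0 8)(2 4)(3 5)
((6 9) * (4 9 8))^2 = ((4 9 6 8))^2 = (4 6)(8 9)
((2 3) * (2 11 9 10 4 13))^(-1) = (2 13 4 10 9 11 3)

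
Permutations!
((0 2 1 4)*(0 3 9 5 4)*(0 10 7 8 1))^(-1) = (0 2)(1 8 7 10)(3 4 5 9)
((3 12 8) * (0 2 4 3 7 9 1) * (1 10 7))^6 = (0 1 8 12 3 4 2)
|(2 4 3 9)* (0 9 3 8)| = 5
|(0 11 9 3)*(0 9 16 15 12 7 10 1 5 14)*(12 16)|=8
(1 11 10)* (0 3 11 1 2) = (0 3 11 10 2) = [3, 1, 0, 11, 4, 5, 6, 7, 8, 9, 2, 10]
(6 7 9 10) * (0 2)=[2, 1, 0, 3, 4, 5, 7, 9, 8, 10, 6]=(0 2)(6 7 9 10)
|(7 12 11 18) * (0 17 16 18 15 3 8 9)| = |(0 17 16 18 7 12 11 15 3 8 9)| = 11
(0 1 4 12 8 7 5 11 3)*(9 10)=(0 1 4 12 8 7 5 11 3)(9 10)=[1, 4, 2, 0, 12, 11, 6, 5, 7, 10, 9, 3, 8]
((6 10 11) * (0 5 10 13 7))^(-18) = ((0 5 10 11 6 13 7))^(-18) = (0 11 7 10 13 5 6)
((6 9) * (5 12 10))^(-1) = ((5 12 10)(6 9))^(-1) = (5 10 12)(6 9)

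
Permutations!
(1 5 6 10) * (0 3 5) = (0 3 5 6 10 1) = [3, 0, 2, 5, 4, 6, 10, 7, 8, 9, 1]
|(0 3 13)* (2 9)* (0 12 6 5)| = |(0 3 13 12 6 5)(2 9)| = 6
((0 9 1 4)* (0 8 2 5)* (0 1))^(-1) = (0 9)(1 5 2 8 4)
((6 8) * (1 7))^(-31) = ((1 7)(6 8))^(-31) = (1 7)(6 8)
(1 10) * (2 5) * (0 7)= (0 7)(1 10)(2 5)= [7, 10, 5, 3, 4, 2, 6, 0, 8, 9, 1]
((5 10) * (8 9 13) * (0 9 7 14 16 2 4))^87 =((0 9 13 8 7 14 16 2 4)(5 10))^87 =(0 16 8)(2 7 9)(4 14 13)(5 10)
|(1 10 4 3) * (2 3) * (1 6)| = 6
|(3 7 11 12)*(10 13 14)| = |(3 7 11 12)(10 13 14)| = 12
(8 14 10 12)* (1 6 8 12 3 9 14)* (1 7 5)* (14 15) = [0, 6, 2, 9, 4, 1, 8, 5, 7, 15, 3, 11, 12, 13, 10, 14] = (1 6 8 7 5)(3 9 15 14 10)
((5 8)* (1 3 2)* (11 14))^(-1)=((1 3 2)(5 8)(11 14))^(-1)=(1 2 3)(5 8)(11 14)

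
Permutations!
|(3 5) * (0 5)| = 3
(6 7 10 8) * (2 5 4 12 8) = [0, 1, 5, 3, 12, 4, 7, 10, 6, 9, 2, 11, 8] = (2 5 4 12 8 6 7 10)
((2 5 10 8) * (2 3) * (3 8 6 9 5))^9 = (2 3)(5 10 6 9)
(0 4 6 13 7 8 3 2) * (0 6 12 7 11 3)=[4, 1, 6, 2, 12, 5, 13, 8, 0, 9, 10, 3, 7, 11]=(0 4 12 7 8)(2 6 13 11 3)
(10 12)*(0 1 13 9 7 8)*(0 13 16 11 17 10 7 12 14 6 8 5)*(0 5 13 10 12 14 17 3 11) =(0 1 16)(3 11)(6 8 10 17 12 7 13 9 14) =[1, 16, 2, 11, 4, 5, 8, 13, 10, 14, 17, 3, 7, 9, 6, 15, 0, 12]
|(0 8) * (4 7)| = |(0 8)(4 7)| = 2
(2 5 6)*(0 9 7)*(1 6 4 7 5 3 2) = (0 9 5 4 7)(1 6)(2 3) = [9, 6, 3, 2, 7, 4, 1, 0, 8, 5]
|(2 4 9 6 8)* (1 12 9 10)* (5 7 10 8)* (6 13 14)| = 9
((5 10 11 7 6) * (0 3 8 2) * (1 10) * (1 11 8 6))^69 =(0 2 8 10 1 7 11 5 6 3)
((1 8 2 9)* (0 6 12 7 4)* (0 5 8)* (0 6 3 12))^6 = (0 8 3 2 12 9 7 1 4 6 5)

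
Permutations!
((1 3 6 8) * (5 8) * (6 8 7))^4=(1 3 8)(5 7 6)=((1 3 8)(5 7 6))^4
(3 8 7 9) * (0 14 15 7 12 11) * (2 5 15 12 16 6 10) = (0 14 12 11)(2 5 15 7 9 3 8 16 6 10) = [14, 1, 5, 8, 4, 15, 10, 9, 16, 3, 2, 0, 11, 13, 12, 7, 6]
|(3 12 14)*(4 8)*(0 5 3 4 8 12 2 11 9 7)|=21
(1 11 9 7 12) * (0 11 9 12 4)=(0 11 12 1 9 7 4)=[11, 9, 2, 3, 0, 5, 6, 4, 8, 7, 10, 12, 1]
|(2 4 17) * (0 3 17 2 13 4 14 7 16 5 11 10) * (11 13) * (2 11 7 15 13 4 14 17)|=30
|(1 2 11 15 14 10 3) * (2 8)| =8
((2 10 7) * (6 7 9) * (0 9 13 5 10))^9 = ((0 9 6 7 2)(5 10 13))^9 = (13)(0 2 7 6 9)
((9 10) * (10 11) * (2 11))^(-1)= (2 9 10 11)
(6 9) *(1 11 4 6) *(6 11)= [0, 6, 2, 3, 11, 5, 9, 7, 8, 1, 10, 4]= (1 6 9)(4 11)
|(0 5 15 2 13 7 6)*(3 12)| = |(0 5 15 2 13 7 6)(3 12)| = 14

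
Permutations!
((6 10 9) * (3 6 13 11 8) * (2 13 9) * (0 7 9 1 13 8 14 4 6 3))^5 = ((0 7 9 1 13 11 14 4 6 10 2 8))^5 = (0 11 2 1 6 7 14 8 13 10 9 4)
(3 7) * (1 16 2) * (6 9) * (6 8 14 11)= (1 16 2)(3 7)(6 9 8 14 11)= [0, 16, 1, 7, 4, 5, 9, 3, 14, 8, 10, 6, 12, 13, 11, 15, 2]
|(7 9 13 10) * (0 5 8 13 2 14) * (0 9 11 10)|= |(0 5 8 13)(2 14 9)(7 11 10)|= 12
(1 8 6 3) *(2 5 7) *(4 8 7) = [0, 7, 5, 1, 8, 4, 3, 2, 6] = (1 7 2 5 4 8 6 3)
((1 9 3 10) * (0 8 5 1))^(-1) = (0 10 3 9 1 5 8)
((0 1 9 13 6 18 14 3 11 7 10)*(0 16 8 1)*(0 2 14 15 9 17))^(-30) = ((0 2 14 3 11 7 10 16 8 1 17)(6 18 15 9 13))^(-30) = (18)(0 3 10 1 2 11 16 17 14 7 8)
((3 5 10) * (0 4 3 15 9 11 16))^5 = ((0 4 3 5 10 15 9 11 16))^5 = (0 15 4 9 3 11 5 16 10)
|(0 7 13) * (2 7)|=|(0 2 7 13)|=4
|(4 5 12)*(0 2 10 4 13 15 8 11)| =10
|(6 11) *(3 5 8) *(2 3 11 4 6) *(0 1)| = 10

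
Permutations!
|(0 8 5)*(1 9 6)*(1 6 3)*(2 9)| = 12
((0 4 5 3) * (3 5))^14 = (5)(0 3 4)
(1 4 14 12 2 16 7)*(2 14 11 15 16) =(1 4 11 15 16 7)(12 14) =[0, 4, 2, 3, 11, 5, 6, 1, 8, 9, 10, 15, 14, 13, 12, 16, 7]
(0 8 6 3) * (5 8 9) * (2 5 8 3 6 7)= (0 9 8 7 2 5 3)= [9, 1, 5, 0, 4, 3, 6, 2, 7, 8]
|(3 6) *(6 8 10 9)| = 5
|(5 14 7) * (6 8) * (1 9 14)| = 10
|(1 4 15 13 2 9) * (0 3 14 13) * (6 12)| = 18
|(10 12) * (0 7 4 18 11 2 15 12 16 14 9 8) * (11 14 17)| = 7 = |(0 7 4 18 14 9 8)(2 15 12 10 16 17 11)|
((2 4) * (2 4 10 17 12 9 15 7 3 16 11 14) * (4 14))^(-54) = ((2 10 17 12 9 15 7 3 16 11 4 14))^(-54) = (2 7)(3 10)(4 9)(11 12)(14 15)(16 17)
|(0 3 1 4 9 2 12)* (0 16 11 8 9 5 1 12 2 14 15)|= 9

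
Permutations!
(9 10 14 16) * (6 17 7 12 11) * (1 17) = (1 17 7 12 11 6)(9 10 14 16) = [0, 17, 2, 3, 4, 5, 1, 12, 8, 10, 14, 6, 11, 13, 16, 15, 9, 7]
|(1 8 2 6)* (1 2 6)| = 4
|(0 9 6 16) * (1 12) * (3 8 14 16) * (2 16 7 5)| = |(0 9 6 3 8 14 7 5 2 16)(1 12)| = 10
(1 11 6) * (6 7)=(1 11 7 6)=[0, 11, 2, 3, 4, 5, 1, 6, 8, 9, 10, 7]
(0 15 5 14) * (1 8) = (0 15 5 14)(1 8) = [15, 8, 2, 3, 4, 14, 6, 7, 1, 9, 10, 11, 12, 13, 0, 5]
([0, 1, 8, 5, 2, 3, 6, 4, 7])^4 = (8)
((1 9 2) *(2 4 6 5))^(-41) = (1 9 4 6 5 2)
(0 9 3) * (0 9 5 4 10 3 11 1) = (0 5 4 10 3 9 11 1) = [5, 0, 2, 9, 10, 4, 6, 7, 8, 11, 3, 1]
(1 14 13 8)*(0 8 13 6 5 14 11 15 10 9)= [8, 11, 2, 3, 4, 14, 5, 7, 1, 0, 9, 15, 12, 13, 6, 10]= (0 8 1 11 15 10 9)(5 14 6)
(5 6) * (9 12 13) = (5 6)(9 12 13) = [0, 1, 2, 3, 4, 6, 5, 7, 8, 12, 10, 11, 13, 9]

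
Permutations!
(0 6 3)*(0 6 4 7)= [4, 1, 2, 6, 7, 5, 3, 0]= (0 4 7)(3 6)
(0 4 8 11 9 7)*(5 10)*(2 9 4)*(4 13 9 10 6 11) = [2, 1, 10, 3, 8, 6, 11, 0, 4, 7, 5, 13, 12, 9] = (0 2 10 5 6 11 13 9 7)(4 8)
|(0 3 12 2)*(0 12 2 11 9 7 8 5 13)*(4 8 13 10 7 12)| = |(0 3 2 4 8 5 10 7 13)(9 12 11)| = 9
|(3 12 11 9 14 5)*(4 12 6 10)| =|(3 6 10 4 12 11 9 14 5)| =9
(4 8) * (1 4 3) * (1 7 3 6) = (1 4 8 6)(3 7) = [0, 4, 2, 7, 8, 5, 1, 3, 6]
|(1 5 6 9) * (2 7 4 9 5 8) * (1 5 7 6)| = 8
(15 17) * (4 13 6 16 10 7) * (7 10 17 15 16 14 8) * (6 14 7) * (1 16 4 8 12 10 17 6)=(1 16 6 7 8)(4 13 14 12 10 17)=[0, 16, 2, 3, 13, 5, 7, 8, 1, 9, 17, 11, 10, 14, 12, 15, 6, 4]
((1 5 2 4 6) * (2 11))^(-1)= ((1 5 11 2 4 6))^(-1)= (1 6 4 2 11 5)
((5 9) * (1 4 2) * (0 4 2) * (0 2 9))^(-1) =(0 5 9 1 2 4)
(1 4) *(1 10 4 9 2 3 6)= (1 9 2 3 6)(4 10)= [0, 9, 3, 6, 10, 5, 1, 7, 8, 2, 4]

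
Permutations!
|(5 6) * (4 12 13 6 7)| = 6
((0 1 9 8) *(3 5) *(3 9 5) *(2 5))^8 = (0 2 9)(1 5 8)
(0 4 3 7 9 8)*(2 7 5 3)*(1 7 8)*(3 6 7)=(0 4 2 8)(1 3 5 6 7 9)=[4, 3, 8, 5, 2, 6, 7, 9, 0, 1]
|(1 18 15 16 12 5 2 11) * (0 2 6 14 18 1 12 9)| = |(0 2 11 12 5 6 14 18 15 16 9)| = 11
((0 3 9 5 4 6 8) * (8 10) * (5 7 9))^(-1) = ((0 3 5 4 6 10 8)(7 9))^(-1) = (0 8 10 6 4 5 3)(7 9)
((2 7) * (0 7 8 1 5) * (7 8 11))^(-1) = ((0 8 1 5)(2 11 7))^(-1) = (0 5 1 8)(2 7 11)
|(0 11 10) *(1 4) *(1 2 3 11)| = |(0 1 4 2 3 11 10)| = 7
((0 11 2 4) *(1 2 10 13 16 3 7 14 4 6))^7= (0 14 3 13 11 4 7 16 10)(1 2 6)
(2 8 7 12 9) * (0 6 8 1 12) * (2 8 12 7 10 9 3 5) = (0 6 12 3 5 2 1 7)(8 10 9) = [6, 7, 1, 5, 4, 2, 12, 0, 10, 8, 9, 11, 3]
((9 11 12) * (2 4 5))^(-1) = (2 5 4)(9 12 11)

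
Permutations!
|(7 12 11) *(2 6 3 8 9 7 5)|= 9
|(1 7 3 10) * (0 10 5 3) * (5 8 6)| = 4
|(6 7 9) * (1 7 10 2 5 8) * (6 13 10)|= 8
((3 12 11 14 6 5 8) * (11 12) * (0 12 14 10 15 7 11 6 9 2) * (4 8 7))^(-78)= (0 14 2 12 9)(3 7 15)(4 6 11)(5 10 8)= ((0 12 14 9 2)(3 6 5 7 11 10 15 4 8))^(-78)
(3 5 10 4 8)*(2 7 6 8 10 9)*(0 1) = (0 1)(2 7 6 8 3 5 9)(4 10) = [1, 0, 7, 5, 10, 9, 8, 6, 3, 2, 4]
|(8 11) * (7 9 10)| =|(7 9 10)(8 11)| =6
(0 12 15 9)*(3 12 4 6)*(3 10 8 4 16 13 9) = [16, 1, 2, 12, 6, 5, 10, 7, 4, 0, 8, 11, 15, 9, 14, 3, 13] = (0 16 13 9)(3 12 15)(4 6 10 8)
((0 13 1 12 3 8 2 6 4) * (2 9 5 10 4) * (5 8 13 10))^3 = (1 13 3 12)(2 6)(8 9)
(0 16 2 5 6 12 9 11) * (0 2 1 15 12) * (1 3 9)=[16, 15, 5, 9, 4, 6, 0, 7, 8, 11, 10, 2, 1, 13, 14, 12, 3]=(0 16 3 9 11 2 5 6)(1 15 12)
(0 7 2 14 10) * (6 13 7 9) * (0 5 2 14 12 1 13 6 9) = [0, 13, 12, 3, 4, 2, 6, 14, 8, 9, 5, 11, 1, 7, 10] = (1 13 7 14 10 5 2 12)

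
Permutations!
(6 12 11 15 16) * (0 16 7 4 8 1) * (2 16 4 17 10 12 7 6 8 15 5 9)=(0 4 15 6 7 17 10 12 11 5 9 2 16 8 1)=[4, 0, 16, 3, 15, 9, 7, 17, 1, 2, 12, 5, 11, 13, 14, 6, 8, 10]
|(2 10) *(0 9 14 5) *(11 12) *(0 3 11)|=|(0 9 14 5 3 11 12)(2 10)|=14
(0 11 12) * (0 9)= (0 11 12 9)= [11, 1, 2, 3, 4, 5, 6, 7, 8, 0, 10, 12, 9]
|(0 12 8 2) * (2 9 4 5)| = 7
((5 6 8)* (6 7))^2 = (5 6)(7 8)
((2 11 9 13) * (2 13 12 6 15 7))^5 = (2 15 12 11 7 6 9)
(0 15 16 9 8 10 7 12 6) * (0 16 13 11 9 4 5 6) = (0 15 13 11 9 8 10 7 12)(4 5 6 16) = [15, 1, 2, 3, 5, 6, 16, 12, 10, 8, 7, 9, 0, 11, 14, 13, 4]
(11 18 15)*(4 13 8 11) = (4 13 8 11 18 15) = [0, 1, 2, 3, 13, 5, 6, 7, 11, 9, 10, 18, 12, 8, 14, 4, 16, 17, 15]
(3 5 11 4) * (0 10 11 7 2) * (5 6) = (0 10 11 4 3 6 5 7 2) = [10, 1, 0, 6, 3, 7, 5, 2, 8, 9, 11, 4]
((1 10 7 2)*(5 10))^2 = (1 10 2 5 7)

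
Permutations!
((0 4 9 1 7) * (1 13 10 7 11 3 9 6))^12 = (0 6 11 9 10)(1 3 13 7 4)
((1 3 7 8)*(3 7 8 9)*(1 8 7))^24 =((3 7 9))^24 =(9)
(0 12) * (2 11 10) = [12, 1, 11, 3, 4, 5, 6, 7, 8, 9, 2, 10, 0] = (0 12)(2 11 10)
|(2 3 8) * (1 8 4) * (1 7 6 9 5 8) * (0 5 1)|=10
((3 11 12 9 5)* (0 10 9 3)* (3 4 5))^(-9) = ((0 10 9 3 11 12 4 5))^(-9) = (0 5 4 12 11 3 9 10)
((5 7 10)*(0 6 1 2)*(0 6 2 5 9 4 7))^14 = (0 5 1 6 2)(4 10)(7 9)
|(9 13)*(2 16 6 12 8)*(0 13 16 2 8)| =|(0 13 9 16 6 12)| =6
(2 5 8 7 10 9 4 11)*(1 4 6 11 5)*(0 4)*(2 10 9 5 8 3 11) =[4, 0, 1, 11, 8, 3, 2, 9, 7, 6, 5, 10] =(0 4 8 7 9 6 2 1)(3 11 10 5)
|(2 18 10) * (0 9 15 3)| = 12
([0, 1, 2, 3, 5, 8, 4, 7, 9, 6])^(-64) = [0, 1, 2, 3, 5, 8, 4, 7, 9, 6]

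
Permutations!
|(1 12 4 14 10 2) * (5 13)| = 6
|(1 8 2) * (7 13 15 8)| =|(1 7 13 15 8 2)| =6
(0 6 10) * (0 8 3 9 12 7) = [6, 1, 2, 9, 4, 5, 10, 0, 3, 12, 8, 11, 7] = (0 6 10 8 3 9 12 7)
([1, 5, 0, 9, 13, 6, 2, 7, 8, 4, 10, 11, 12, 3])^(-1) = [2, 0, 6, 13, 9, 1, 5, 7, 8, 3, 10, 11, 12, 4]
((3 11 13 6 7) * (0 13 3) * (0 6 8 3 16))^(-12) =((0 13 8 3 11 16)(6 7))^(-12) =(16)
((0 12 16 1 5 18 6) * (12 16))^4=(0 18 1)(5 16 6)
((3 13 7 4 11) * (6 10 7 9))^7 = ((3 13 9 6 10 7 4 11))^7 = (3 11 4 7 10 6 9 13)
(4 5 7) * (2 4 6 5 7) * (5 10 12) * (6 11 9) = [0, 1, 4, 3, 7, 2, 10, 11, 8, 6, 12, 9, 5] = (2 4 7 11 9 6 10 12 5)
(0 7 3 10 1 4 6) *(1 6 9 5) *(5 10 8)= (0 7 3 8 5 1 4 9 10 6)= [7, 4, 2, 8, 9, 1, 0, 3, 5, 10, 6]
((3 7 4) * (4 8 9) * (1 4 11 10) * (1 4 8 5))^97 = (1 7 4 11 8 5 3 10 9)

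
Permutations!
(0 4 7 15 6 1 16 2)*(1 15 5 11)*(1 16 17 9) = (0 4 7 5 11 16 2)(1 17 9)(6 15) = [4, 17, 0, 3, 7, 11, 15, 5, 8, 1, 10, 16, 12, 13, 14, 6, 2, 9]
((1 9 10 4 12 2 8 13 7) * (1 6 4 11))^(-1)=((1 9 10 11)(2 8 13 7 6 4 12))^(-1)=(1 11 10 9)(2 12 4 6 7 13 8)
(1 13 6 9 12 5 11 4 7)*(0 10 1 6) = [10, 13, 2, 3, 7, 11, 9, 6, 8, 12, 1, 4, 5, 0] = (0 10 1 13)(4 7 6 9 12 5 11)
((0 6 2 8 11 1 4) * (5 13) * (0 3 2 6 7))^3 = (0 7)(1 2)(3 11)(4 8)(5 13) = ((0 7)(1 4 3 2 8 11)(5 13))^3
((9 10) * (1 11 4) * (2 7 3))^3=((1 11 4)(2 7 3)(9 10))^3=(11)(9 10)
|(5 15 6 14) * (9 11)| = |(5 15 6 14)(9 11)| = 4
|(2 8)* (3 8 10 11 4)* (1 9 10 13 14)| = 10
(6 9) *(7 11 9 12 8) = (6 12 8 7 11 9) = [0, 1, 2, 3, 4, 5, 12, 11, 7, 6, 10, 9, 8]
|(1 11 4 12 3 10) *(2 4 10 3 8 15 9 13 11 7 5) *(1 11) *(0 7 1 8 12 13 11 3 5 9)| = |(0 7 9 11 10 3 5 2 4 13 8 15)| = 12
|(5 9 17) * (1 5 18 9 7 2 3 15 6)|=21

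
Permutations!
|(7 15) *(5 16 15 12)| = |(5 16 15 7 12)| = 5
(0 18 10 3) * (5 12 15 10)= (0 18 5 12 15 10 3)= [18, 1, 2, 0, 4, 12, 6, 7, 8, 9, 3, 11, 15, 13, 14, 10, 16, 17, 5]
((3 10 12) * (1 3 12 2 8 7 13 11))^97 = ((1 3 10 2 8 7 13 11))^97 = (1 3 10 2 8 7 13 11)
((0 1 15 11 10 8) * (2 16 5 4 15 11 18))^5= ((0 1 11 10 8)(2 16 5 4 15 18))^5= (2 18 15 4 5 16)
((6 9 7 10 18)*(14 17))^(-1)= (6 18 10 7 9)(14 17)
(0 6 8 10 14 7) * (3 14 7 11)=(0 6 8 10 7)(3 14 11)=[6, 1, 2, 14, 4, 5, 8, 0, 10, 9, 7, 3, 12, 13, 11]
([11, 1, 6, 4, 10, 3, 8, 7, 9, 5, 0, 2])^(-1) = (0 10 4 3 5 9 8 6 2 11)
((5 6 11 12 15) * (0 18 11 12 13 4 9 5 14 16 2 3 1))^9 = (0 15 13 2 5)(1 12 11 16 9)(3 6 18 14 4)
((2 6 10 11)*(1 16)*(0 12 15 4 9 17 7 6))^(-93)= ((0 12 15 4 9 17 7 6 10 11 2)(1 16))^(-93)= (0 7 12 6 15 10 4 11 9 2 17)(1 16)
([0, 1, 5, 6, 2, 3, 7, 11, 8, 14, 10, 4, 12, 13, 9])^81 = (2 7 5 11 3 4 6)(9 14)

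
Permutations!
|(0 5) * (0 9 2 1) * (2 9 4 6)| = 6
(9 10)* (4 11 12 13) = (4 11 12 13)(9 10) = [0, 1, 2, 3, 11, 5, 6, 7, 8, 10, 9, 12, 13, 4]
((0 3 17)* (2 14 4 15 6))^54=(17)(2 6 15 4 14)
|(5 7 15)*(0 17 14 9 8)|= 15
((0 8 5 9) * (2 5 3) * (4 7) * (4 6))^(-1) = ((0 8 3 2 5 9)(4 7 6))^(-1) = (0 9 5 2 3 8)(4 6 7)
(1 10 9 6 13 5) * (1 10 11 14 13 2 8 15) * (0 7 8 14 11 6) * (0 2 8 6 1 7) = (2 14 13 5 10 9)(6 8 15 7) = [0, 1, 14, 3, 4, 10, 8, 6, 15, 2, 9, 11, 12, 5, 13, 7]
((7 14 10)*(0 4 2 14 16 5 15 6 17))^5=(0 7 17 10 6 14 15 2 5 4 16)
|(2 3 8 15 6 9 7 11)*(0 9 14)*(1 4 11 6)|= 35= |(0 9 7 6 14)(1 4 11 2 3 8 15)|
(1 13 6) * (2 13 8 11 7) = (1 8 11 7 2 13 6) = [0, 8, 13, 3, 4, 5, 1, 2, 11, 9, 10, 7, 12, 6]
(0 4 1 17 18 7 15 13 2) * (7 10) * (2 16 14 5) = (0 4 1 17 18 10 7 15 13 16 14 5 2) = [4, 17, 0, 3, 1, 2, 6, 15, 8, 9, 7, 11, 12, 16, 5, 13, 14, 18, 10]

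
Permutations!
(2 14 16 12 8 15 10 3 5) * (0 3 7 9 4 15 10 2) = (0 3 5)(2 14 16 12 8 10 7 9 4 15) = [3, 1, 14, 5, 15, 0, 6, 9, 10, 4, 7, 11, 8, 13, 16, 2, 12]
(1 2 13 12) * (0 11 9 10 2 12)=[11, 12, 13, 3, 4, 5, 6, 7, 8, 10, 2, 9, 1, 0]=(0 11 9 10 2 13)(1 12)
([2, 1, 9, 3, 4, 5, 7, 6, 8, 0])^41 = [9, 1, 0, 3, 4, 5, 7, 6, 8, 2]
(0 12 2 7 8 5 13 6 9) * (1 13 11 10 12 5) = (0 5 11 10 12 2 7 8 1 13 6 9) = [5, 13, 7, 3, 4, 11, 9, 8, 1, 0, 12, 10, 2, 6]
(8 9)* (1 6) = (1 6)(8 9) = [0, 6, 2, 3, 4, 5, 1, 7, 9, 8]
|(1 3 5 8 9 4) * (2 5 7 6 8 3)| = |(1 2 5 3 7 6 8 9 4)| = 9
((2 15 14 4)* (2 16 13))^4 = (2 16 14)(4 15 13)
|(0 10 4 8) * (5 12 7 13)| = 4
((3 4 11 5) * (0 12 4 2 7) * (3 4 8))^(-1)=(0 7 2 3 8 12)(4 5 11)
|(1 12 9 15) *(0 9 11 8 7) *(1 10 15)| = 14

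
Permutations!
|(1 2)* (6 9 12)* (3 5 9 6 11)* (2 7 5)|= |(1 7 5 9 12 11 3 2)|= 8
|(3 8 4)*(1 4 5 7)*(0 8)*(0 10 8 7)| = |(0 7 1 4 3 10 8 5)| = 8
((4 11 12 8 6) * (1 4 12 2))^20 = (6 8 12)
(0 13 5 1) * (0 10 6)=(0 13 5 1 10 6)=[13, 10, 2, 3, 4, 1, 0, 7, 8, 9, 6, 11, 12, 5]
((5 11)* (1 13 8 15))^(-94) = ((1 13 8 15)(5 11))^(-94) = (1 8)(13 15)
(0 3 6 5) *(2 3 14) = (0 14 2 3 6 5) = [14, 1, 3, 6, 4, 0, 5, 7, 8, 9, 10, 11, 12, 13, 2]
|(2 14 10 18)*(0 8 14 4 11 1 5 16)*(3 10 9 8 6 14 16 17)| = 18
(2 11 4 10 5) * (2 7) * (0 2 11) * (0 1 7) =(0 2 1 7 11 4 10 5) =[2, 7, 1, 3, 10, 0, 6, 11, 8, 9, 5, 4]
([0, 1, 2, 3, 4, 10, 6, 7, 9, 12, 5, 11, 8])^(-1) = [0, 1, 2, 3, 4, 10, 6, 7, 12, 8, 5, 11, 9]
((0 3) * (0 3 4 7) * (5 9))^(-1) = ((0 4 7)(5 9))^(-1) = (0 7 4)(5 9)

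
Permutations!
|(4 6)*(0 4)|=3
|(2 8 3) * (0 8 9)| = 5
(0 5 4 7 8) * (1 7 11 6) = (0 5 4 11 6 1 7 8) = [5, 7, 2, 3, 11, 4, 1, 8, 0, 9, 10, 6]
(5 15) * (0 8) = (0 8)(5 15) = [8, 1, 2, 3, 4, 15, 6, 7, 0, 9, 10, 11, 12, 13, 14, 5]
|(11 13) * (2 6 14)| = 6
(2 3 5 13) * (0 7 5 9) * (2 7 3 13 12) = (0 3 9)(2 13 7 5 12) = [3, 1, 13, 9, 4, 12, 6, 5, 8, 0, 10, 11, 2, 7]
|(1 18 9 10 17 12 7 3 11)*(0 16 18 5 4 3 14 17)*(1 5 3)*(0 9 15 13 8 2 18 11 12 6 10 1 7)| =70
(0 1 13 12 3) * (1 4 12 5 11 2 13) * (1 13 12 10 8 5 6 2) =(0 4 10 8 5 11 1 13 6 2 12 3) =[4, 13, 12, 0, 10, 11, 2, 7, 5, 9, 8, 1, 3, 6]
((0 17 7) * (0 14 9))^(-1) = (0 9 14 7 17)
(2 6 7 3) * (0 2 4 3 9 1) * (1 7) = [2, 0, 6, 4, 3, 5, 1, 9, 8, 7] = (0 2 6 1)(3 4)(7 9)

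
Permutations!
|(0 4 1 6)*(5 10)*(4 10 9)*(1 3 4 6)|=|(0 10 5 9 6)(3 4)|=10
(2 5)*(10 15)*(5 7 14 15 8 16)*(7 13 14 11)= (2 13 14 15 10 8 16 5)(7 11)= [0, 1, 13, 3, 4, 2, 6, 11, 16, 9, 8, 7, 12, 14, 15, 10, 5]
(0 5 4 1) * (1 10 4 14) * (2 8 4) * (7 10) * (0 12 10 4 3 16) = (0 5 14 1 12 10 2 8 3 16)(4 7) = [5, 12, 8, 16, 7, 14, 6, 4, 3, 9, 2, 11, 10, 13, 1, 15, 0]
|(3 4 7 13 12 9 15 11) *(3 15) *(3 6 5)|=|(3 4 7 13 12 9 6 5)(11 15)|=8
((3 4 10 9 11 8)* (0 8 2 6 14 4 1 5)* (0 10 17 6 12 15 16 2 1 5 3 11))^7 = ((0 8 11 1 3 5 10 9)(2 12 15 16)(4 17 6 14))^7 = (0 9 10 5 3 1 11 8)(2 16 15 12)(4 14 6 17)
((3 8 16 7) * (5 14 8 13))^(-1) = (3 7 16 8 14 5 13) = ((3 13 5 14 8 16 7))^(-1)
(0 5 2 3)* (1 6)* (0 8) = (0 5 2 3 8)(1 6) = [5, 6, 3, 8, 4, 2, 1, 7, 0]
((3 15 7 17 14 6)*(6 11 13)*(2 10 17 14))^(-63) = ((2 10 17)(3 15 7 14 11 13 6))^(-63) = (17)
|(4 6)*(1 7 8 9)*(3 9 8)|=|(1 7 3 9)(4 6)|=4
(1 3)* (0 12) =[12, 3, 2, 1, 4, 5, 6, 7, 8, 9, 10, 11, 0] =(0 12)(1 3)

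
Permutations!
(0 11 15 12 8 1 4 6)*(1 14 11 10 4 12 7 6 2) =[10, 12, 1, 3, 2, 5, 0, 6, 14, 9, 4, 15, 8, 13, 11, 7] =(0 10 4 2 1 12 8 14 11 15 7 6)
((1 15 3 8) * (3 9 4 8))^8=((1 15 9 4 8))^8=(1 4 15 8 9)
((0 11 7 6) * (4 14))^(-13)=(0 6 7 11)(4 14)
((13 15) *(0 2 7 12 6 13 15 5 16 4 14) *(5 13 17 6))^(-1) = ((0 2 7 12 5 16 4 14)(6 17))^(-1) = (0 14 4 16 5 12 7 2)(6 17)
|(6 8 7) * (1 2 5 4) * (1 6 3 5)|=6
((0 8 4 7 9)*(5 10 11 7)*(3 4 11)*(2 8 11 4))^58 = (0 7)(2 10 4)(3 5 8)(9 11)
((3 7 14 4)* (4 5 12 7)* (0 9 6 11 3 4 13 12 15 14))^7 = (0 7 12 13 3 11 6 9)(5 15 14)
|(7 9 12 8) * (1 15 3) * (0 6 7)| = 6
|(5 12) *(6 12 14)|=|(5 14 6 12)|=4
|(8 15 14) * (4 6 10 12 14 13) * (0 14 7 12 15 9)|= |(0 14 8 9)(4 6 10 15 13)(7 12)|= 20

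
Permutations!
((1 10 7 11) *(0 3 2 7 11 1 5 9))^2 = ((0 3 2 7 1 10 11 5 9))^2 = (0 2 1 11 9 3 7 10 5)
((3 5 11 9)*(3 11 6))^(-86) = (11)(3 5 6)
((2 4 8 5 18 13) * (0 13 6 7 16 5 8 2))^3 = ((0 13)(2 4)(5 18 6 7 16))^3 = (0 13)(2 4)(5 7 18 16 6)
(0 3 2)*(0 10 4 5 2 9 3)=[0, 1, 10, 9, 5, 2, 6, 7, 8, 3, 4]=(2 10 4 5)(3 9)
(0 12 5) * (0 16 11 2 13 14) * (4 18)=[12, 1, 13, 3, 18, 16, 6, 7, 8, 9, 10, 2, 5, 14, 0, 15, 11, 17, 4]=(0 12 5 16 11 2 13 14)(4 18)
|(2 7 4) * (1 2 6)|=|(1 2 7 4 6)|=5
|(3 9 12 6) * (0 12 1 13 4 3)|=|(0 12 6)(1 13 4 3 9)|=15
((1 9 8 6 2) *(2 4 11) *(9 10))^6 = (1 11 6 9)(2 4 8 10)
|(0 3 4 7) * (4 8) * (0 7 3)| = |(3 8 4)| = 3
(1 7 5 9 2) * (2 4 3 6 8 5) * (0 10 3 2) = (0 10 3 6 8 5 9 4 2 1 7) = [10, 7, 1, 6, 2, 9, 8, 0, 5, 4, 3]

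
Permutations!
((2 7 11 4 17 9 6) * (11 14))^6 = ((2 7 14 11 4 17 9 6))^6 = (2 9 4 14)(6 17 11 7)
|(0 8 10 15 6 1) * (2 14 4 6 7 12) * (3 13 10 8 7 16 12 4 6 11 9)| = 15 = |(0 7 4 11 9 3 13 10 15 16 12 2 14 6 1)|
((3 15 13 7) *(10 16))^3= (3 7 13 15)(10 16)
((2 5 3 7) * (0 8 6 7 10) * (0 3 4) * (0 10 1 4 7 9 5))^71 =(0 8 6 9 5 7 2)(1 3 10 4)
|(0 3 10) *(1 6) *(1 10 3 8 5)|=|(0 8 5 1 6 10)|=6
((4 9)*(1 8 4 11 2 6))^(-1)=(1 6 2 11 9 4 8)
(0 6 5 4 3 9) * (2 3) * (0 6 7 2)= (0 7 2 3 9 6 5 4)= [7, 1, 3, 9, 0, 4, 5, 2, 8, 6]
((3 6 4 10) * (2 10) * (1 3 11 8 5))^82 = ((1 3 6 4 2 10 11 8 5))^82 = (1 3 6 4 2 10 11 8 5)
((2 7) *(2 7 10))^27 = ((2 10))^27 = (2 10)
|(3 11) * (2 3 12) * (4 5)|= |(2 3 11 12)(4 5)|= 4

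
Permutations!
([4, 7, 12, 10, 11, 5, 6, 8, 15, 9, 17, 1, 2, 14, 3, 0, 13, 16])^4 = (0 7 4 8 11 15 1)(3 13 17)(10 14 16)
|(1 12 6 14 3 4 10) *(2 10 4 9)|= 8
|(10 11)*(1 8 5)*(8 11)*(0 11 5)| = |(0 11 10 8)(1 5)| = 4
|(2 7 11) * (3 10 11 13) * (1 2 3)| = |(1 2 7 13)(3 10 11)| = 12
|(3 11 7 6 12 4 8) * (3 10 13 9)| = 10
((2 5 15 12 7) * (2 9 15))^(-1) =(2 5)(7 12 15 9)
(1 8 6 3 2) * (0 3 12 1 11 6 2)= (0 3)(1 8 2 11 6 12)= [3, 8, 11, 0, 4, 5, 12, 7, 2, 9, 10, 6, 1]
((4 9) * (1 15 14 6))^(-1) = (1 6 14 15)(4 9)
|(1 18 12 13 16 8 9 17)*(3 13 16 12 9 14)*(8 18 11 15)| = 12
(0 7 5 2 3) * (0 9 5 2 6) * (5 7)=[5, 1, 3, 9, 4, 6, 0, 2, 8, 7]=(0 5 6)(2 3 9 7)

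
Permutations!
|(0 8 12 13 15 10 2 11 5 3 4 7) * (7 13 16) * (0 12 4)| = |(0 8 4 13 15 10 2 11 5 3)(7 12 16)| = 30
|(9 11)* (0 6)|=2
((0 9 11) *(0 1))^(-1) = (0 1 11 9)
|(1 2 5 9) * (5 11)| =|(1 2 11 5 9)| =5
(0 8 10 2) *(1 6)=(0 8 10 2)(1 6)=[8, 6, 0, 3, 4, 5, 1, 7, 10, 9, 2]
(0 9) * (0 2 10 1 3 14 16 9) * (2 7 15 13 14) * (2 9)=(1 3 9 7 15 13 14 16 2 10)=[0, 3, 10, 9, 4, 5, 6, 15, 8, 7, 1, 11, 12, 14, 16, 13, 2]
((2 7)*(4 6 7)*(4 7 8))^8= ((2 7)(4 6 8))^8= (4 8 6)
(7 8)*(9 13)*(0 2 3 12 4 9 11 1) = (0 2 3 12 4 9 13 11 1)(7 8) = [2, 0, 3, 12, 9, 5, 6, 8, 7, 13, 10, 1, 4, 11]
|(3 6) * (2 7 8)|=|(2 7 8)(3 6)|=6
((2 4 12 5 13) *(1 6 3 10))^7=(1 10 3 6)(2 12 13 4 5)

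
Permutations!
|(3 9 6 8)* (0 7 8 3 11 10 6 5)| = |(0 7 8 11 10 6 3 9 5)| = 9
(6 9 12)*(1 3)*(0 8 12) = (0 8 12 6 9)(1 3) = [8, 3, 2, 1, 4, 5, 9, 7, 12, 0, 10, 11, 6]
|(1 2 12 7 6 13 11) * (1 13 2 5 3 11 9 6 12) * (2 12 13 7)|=|(1 5 3 11 7 13 9 6 12 2)|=10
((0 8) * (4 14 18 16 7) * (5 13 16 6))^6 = (4 16 5 18)(6 14 7 13)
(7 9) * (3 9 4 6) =(3 9 7 4 6) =[0, 1, 2, 9, 6, 5, 3, 4, 8, 7]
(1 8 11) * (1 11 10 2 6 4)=(11)(1 8 10 2 6 4)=[0, 8, 6, 3, 1, 5, 4, 7, 10, 9, 2, 11]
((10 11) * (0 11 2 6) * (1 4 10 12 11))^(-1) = (0 6 2 10 4 1)(11 12)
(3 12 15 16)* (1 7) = (1 7)(3 12 15 16) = [0, 7, 2, 12, 4, 5, 6, 1, 8, 9, 10, 11, 15, 13, 14, 16, 3]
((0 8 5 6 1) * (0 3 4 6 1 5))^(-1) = ((0 8)(1 3 4 6 5))^(-1) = (0 8)(1 5 6 4 3)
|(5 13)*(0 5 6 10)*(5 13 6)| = 5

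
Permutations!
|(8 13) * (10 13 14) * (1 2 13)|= 6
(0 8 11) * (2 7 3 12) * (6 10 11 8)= (0 6 10 11)(2 7 3 12)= [6, 1, 7, 12, 4, 5, 10, 3, 8, 9, 11, 0, 2]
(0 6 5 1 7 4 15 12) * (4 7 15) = (0 6 5 1 15 12) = [6, 15, 2, 3, 4, 1, 5, 7, 8, 9, 10, 11, 0, 13, 14, 12]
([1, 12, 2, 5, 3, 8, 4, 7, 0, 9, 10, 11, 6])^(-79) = [1, 12, 2, 5, 3, 8, 4, 7, 0, 9, 10, 11, 6]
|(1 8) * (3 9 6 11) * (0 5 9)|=6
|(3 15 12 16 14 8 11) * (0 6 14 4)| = 10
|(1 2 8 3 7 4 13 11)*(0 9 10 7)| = 11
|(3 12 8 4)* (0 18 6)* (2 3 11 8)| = 3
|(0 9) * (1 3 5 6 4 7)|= 6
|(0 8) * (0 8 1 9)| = 3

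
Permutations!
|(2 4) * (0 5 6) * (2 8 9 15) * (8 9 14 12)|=12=|(0 5 6)(2 4 9 15)(8 14 12)|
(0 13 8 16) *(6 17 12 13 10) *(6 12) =[10, 1, 2, 3, 4, 5, 17, 7, 16, 9, 12, 11, 13, 8, 14, 15, 0, 6] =(0 10 12 13 8 16)(6 17)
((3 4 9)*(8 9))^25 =((3 4 8 9))^25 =(3 4 8 9)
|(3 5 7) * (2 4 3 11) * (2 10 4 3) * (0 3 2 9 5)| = 6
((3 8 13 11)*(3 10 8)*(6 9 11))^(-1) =((6 9 11 10 8 13))^(-1) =(6 13 8 10 11 9)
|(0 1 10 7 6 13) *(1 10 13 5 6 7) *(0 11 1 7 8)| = |(0 10 7 8)(1 13 11)(5 6)| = 12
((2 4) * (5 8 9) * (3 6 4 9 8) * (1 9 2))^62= (1 5 6)(3 4 9)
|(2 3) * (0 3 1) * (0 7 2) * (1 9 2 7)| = 2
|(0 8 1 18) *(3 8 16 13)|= 7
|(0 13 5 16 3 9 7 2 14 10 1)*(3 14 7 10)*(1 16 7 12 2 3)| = 10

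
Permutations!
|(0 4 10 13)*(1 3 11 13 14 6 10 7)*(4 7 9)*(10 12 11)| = 10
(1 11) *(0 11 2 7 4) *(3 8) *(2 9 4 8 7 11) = (0 2 11 1 9 4)(3 7 8) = [2, 9, 11, 7, 0, 5, 6, 8, 3, 4, 10, 1]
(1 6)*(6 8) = (1 8 6) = [0, 8, 2, 3, 4, 5, 1, 7, 6]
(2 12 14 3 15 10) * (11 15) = (2 12 14 3 11 15 10) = [0, 1, 12, 11, 4, 5, 6, 7, 8, 9, 2, 15, 14, 13, 3, 10]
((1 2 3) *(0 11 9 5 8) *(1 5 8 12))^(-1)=((0 11 9 8)(1 2 3 5 12))^(-1)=(0 8 9 11)(1 12 5 3 2)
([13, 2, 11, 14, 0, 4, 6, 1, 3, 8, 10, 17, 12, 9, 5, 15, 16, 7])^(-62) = (0 9 3 5)(1 17 2 7 11)(4 13 8 14)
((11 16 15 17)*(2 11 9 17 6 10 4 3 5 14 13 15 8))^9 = (2 11 16 8)(3 5 14 13 15 6 10 4)(9 17)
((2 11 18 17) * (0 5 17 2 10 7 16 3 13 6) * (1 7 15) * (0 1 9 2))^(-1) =((0 5 17 10 15 9 2 11 18)(1 7 16 3 13 6))^(-1) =(0 18 11 2 9 15 10 17 5)(1 6 13 3 16 7)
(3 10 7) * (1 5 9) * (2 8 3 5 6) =(1 6 2 8 3 10 7 5 9) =[0, 6, 8, 10, 4, 9, 2, 5, 3, 1, 7]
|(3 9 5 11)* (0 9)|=5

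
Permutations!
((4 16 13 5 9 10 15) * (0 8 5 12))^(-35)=((0 8 5 9 10 15 4 16 13 12))^(-35)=(0 15)(4 8)(5 16)(9 13)(10 12)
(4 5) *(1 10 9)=(1 10 9)(4 5)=[0, 10, 2, 3, 5, 4, 6, 7, 8, 1, 9]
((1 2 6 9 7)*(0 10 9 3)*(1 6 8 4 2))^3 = (0 7)(3 9)(6 10)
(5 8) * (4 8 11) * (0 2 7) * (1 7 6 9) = (0 2 6 9 1 7)(4 8 5 11) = [2, 7, 6, 3, 8, 11, 9, 0, 5, 1, 10, 4]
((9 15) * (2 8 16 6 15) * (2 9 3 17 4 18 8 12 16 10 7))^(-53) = ((2 12 16 6 15 3 17 4 18 8 10 7))^(-53) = (2 4 16 8 15 7 17 12 18 6 10 3)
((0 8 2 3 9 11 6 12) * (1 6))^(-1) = (0 12 6 1 11 9 3 2 8)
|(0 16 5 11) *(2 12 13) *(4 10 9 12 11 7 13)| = 28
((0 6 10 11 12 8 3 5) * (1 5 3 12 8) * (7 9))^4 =(0 8)(1 10)(5 11)(6 12)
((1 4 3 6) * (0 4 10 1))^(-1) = (0 6 3 4)(1 10)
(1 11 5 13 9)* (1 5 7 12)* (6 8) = (1 11 7 12)(5 13 9)(6 8) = [0, 11, 2, 3, 4, 13, 8, 12, 6, 5, 10, 7, 1, 9]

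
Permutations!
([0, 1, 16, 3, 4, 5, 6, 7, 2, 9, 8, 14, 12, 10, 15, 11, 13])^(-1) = (2 8 10 13 16)(11 15 14)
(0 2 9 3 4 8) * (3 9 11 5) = [2, 1, 11, 4, 8, 3, 6, 7, 0, 9, 10, 5] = (0 2 11 5 3 4 8)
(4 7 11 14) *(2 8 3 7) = [0, 1, 8, 7, 2, 5, 6, 11, 3, 9, 10, 14, 12, 13, 4] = (2 8 3 7 11 14 4)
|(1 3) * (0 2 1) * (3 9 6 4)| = 7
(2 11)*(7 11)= (2 7 11)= [0, 1, 7, 3, 4, 5, 6, 11, 8, 9, 10, 2]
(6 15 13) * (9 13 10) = (6 15 10 9 13) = [0, 1, 2, 3, 4, 5, 15, 7, 8, 13, 9, 11, 12, 6, 14, 10]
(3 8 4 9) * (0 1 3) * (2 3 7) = (0 1 7 2 3 8 4 9) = [1, 7, 3, 8, 9, 5, 6, 2, 4, 0]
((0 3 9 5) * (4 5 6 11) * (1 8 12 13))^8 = ((0 3 9 6 11 4 5)(1 8 12 13))^8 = (13)(0 3 9 6 11 4 5)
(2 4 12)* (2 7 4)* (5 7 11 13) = (4 12 11 13 5 7) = [0, 1, 2, 3, 12, 7, 6, 4, 8, 9, 10, 13, 11, 5]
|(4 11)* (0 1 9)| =6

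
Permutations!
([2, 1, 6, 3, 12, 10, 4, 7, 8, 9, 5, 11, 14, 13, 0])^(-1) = (0 14 12 4 6 2)(5 10)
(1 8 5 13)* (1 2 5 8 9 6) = [0, 9, 5, 3, 4, 13, 1, 7, 8, 6, 10, 11, 12, 2] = (1 9 6)(2 5 13)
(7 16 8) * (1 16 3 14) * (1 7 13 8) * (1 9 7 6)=(1 16 9 7 3 14 6)(8 13)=[0, 16, 2, 14, 4, 5, 1, 3, 13, 7, 10, 11, 12, 8, 6, 15, 9]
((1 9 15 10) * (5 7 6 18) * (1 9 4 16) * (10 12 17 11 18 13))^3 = (5 13 15 11 7 10 12 18 6 9 17)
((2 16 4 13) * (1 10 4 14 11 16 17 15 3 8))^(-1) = ((1 10 4 13 2 17 15 3 8)(11 16 14))^(-1) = (1 8 3 15 17 2 13 4 10)(11 14 16)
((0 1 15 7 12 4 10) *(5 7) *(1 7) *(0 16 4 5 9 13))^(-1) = (0 13 9 15 1 5 12 7)(4 16 10)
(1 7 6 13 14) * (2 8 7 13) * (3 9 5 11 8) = (1 13 14)(2 3 9 5 11 8 7 6) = [0, 13, 3, 9, 4, 11, 2, 6, 7, 5, 10, 8, 12, 14, 1]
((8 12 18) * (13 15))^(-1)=(8 18 12)(13 15)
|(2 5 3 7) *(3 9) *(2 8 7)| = |(2 5 9 3)(7 8)| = 4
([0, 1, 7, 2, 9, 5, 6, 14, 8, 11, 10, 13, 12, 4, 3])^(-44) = (14)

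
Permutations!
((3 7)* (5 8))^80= ((3 7)(5 8))^80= (8)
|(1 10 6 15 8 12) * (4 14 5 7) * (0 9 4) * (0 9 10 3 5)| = 13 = |(0 10 6 15 8 12 1 3 5 7 9 4 14)|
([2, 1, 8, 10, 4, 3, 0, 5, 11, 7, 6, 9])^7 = [3, 1, 10, 9, 4, 11, 5, 8, 6, 2, 7, 0]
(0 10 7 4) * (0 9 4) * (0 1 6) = [10, 6, 2, 3, 9, 5, 0, 1, 8, 4, 7] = (0 10 7 1 6)(4 9)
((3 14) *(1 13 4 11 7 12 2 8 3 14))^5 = (14)(1 12 13 2 4 8 11 3 7)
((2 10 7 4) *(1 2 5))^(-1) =(1 5 4 7 10 2)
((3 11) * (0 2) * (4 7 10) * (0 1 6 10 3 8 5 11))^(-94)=((0 2 1 6 10 4 7 3)(5 11 8))^(-94)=(0 1 10 7)(2 6 4 3)(5 8 11)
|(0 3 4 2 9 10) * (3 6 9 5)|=|(0 6 9 10)(2 5 3 4)|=4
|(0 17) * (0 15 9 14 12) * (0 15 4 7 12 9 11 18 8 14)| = 11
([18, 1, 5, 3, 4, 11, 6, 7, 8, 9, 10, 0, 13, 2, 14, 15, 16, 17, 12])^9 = [12, 1, 11, 3, 4, 0, 6, 7, 8, 9, 10, 18, 2, 5, 14, 15, 16, 17, 13]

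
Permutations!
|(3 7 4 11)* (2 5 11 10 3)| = |(2 5 11)(3 7 4 10)| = 12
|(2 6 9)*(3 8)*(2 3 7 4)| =7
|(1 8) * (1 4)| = 3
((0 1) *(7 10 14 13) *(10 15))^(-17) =(0 1)(7 14 15 13 10)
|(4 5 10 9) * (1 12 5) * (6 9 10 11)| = |(1 12 5 11 6 9 4)| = 7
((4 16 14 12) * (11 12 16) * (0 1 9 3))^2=((0 1 9 3)(4 11 12)(14 16))^2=(16)(0 9)(1 3)(4 12 11)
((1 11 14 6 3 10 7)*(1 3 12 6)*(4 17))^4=(17)(1 11 14)(3 10 7)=((1 11 14)(3 10 7)(4 17)(6 12))^4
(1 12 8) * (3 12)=(1 3 12 8)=[0, 3, 2, 12, 4, 5, 6, 7, 1, 9, 10, 11, 8]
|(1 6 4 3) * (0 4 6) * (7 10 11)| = 12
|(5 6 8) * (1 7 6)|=5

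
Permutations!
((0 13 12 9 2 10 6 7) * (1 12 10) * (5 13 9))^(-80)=((0 9 2 1 12 5 13 10 6 7))^(-80)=(13)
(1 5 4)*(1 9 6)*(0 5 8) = (0 5 4 9 6 1 8) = [5, 8, 2, 3, 9, 4, 1, 7, 0, 6]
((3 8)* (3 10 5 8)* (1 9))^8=((1 9)(5 8 10))^8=(5 10 8)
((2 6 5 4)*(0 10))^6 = (10)(2 5)(4 6)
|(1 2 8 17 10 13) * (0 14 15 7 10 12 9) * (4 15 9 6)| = 33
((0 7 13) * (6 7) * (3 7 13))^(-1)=((0 6 13)(3 7))^(-1)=(0 13 6)(3 7)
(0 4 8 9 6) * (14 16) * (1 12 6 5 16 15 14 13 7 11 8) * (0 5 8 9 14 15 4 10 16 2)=(0 10 16 13 7 11 9 8 14 4 1 12 6 5 2)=[10, 12, 0, 3, 1, 2, 5, 11, 14, 8, 16, 9, 6, 7, 4, 15, 13]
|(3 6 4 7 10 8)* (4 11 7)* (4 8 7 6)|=|(3 4 8)(6 11)(7 10)|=6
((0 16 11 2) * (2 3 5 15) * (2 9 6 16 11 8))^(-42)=((0 11 3 5 15 9 6 16 8 2))^(-42)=(0 8 6 15 3)(2 16 9 5 11)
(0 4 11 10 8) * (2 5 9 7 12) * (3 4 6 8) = (0 6 8)(2 5 9 7 12)(3 4 11 10) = [6, 1, 5, 4, 11, 9, 8, 12, 0, 7, 3, 10, 2]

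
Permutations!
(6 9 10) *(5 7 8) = (5 7 8)(6 9 10) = [0, 1, 2, 3, 4, 7, 9, 8, 5, 10, 6]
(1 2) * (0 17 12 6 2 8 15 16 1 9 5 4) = (0 17 12 6 2 9 5 4)(1 8 15 16) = [17, 8, 9, 3, 0, 4, 2, 7, 15, 5, 10, 11, 6, 13, 14, 16, 1, 12]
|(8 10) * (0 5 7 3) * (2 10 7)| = 7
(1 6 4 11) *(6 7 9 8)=(1 7 9 8 6 4 11)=[0, 7, 2, 3, 11, 5, 4, 9, 6, 8, 10, 1]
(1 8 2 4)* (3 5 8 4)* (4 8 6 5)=(1 8 2 3 4)(5 6)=[0, 8, 3, 4, 1, 6, 5, 7, 2]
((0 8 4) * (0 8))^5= ((4 8))^5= (4 8)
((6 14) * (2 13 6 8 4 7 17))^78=((2 13 6 14 8 4 7 17))^78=(2 7 8 6)(4 14 13 17)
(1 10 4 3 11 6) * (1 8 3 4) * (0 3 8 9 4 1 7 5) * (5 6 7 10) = [3, 5, 2, 11, 1, 0, 9, 6, 8, 4, 10, 7] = (0 3 11 7 6 9 4 1 5)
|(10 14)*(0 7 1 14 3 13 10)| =|(0 7 1 14)(3 13 10)| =12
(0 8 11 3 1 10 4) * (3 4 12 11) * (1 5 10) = (0 8 3 5 10 12 11 4) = [8, 1, 2, 5, 0, 10, 6, 7, 3, 9, 12, 4, 11]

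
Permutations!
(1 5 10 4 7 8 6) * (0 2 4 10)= (10)(0 2 4 7 8 6 1 5)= [2, 5, 4, 3, 7, 0, 1, 8, 6, 9, 10]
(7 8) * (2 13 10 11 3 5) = [0, 1, 13, 5, 4, 2, 6, 8, 7, 9, 11, 3, 12, 10] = (2 13 10 11 3 5)(7 8)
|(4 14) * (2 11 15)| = |(2 11 15)(4 14)| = 6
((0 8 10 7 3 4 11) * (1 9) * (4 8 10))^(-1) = (0 11 4 8 3 7 10)(1 9)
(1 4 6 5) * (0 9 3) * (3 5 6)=(0 9 5 1 4 3)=[9, 4, 2, 0, 3, 1, 6, 7, 8, 5]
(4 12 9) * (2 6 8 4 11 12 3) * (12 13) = (2 6 8 4 3)(9 11 13 12) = [0, 1, 6, 2, 3, 5, 8, 7, 4, 11, 10, 13, 9, 12]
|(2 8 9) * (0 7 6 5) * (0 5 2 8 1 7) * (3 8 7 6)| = 12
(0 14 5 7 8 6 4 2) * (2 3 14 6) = (0 6 4 3 14 5 7 8 2) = [6, 1, 0, 14, 3, 7, 4, 8, 2, 9, 10, 11, 12, 13, 5]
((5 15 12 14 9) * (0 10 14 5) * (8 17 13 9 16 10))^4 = (0 9 13 17 8)(5 15 12)(10 14 16) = ((0 8 17 13 9)(5 15 12)(10 14 16))^4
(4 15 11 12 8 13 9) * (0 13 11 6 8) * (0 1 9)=[13, 9, 2, 3, 15, 5, 8, 7, 11, 4, 10, 12, 1, 0, 14, 6]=(0 13)(1 9 4 15 6 8 11 12)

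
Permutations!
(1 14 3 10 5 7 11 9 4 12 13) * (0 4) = (0 4 12 13 1 14 3 10 5 7 11 9) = [4, 14, 2, 10, 12, 7, 6, 11, 8, 0, 5, 9, 13, 1, 3]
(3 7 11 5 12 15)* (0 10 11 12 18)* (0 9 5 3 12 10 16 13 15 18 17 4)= (0 16 13 15 12 18 9 5 17 4)(3 7 10 11)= [16, 1, 2, 7, 0, 17, 6, 10, 8, 5, 11, 3, 18, 15, 14, 12, 13, 4, 9]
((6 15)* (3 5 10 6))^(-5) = ((3 5 10 6 15))^(-5) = (15)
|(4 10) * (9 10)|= |(4 9 10)|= 3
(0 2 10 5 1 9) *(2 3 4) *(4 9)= [3, 4, 10, 9, 2, 1, 6, 7, 8, 0, 5]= (0 3 9)(1 4 2 10 5)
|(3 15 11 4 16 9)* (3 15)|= 5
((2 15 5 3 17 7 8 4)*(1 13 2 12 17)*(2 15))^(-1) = (1 3 5 15 13)(4 8 7 17 12) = ((1 13 15 5 3)(4 12 17 7 8))^(-1)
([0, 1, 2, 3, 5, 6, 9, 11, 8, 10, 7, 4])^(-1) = [0, 1, 2, 3, 11, 4, 5, 10, 8, 6, 9, 7]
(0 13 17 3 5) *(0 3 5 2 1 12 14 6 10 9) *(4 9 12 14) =[13, 14, 1, 2, 9, 3, 10, 7, 8, 0, 12, 11, 4, 17, 6, 15, 16, 5] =(0 13 17 5 3 2 1 14 6 10 12 4 9)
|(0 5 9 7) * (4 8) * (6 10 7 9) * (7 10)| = |(10)(0 5 6 7)(4 8)| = 4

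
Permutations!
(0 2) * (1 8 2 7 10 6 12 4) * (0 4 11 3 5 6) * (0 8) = (0 7 10 8 2 4 1)(3 5 6 12 11) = [7, 0, 4, 5, 1, 6, 12, 10, 2, 9, 8, 3, 11]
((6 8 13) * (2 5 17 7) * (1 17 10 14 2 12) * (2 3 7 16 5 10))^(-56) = ((1 17 16 5 2 10 14 3 7 12)(6 8 13))^(-56) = (1 2 7 16 14)(3 17 10 12 5)(6 8 13)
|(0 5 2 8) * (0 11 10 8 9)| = 12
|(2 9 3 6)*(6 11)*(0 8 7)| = 15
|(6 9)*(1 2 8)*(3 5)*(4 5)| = |(1 2 8)(3 4 5)(6 9)| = 6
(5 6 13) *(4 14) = (4 14)(5 6 13) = [0, 1, 2, 3, 14, 6, 13, 7, 8, 9, 10, 11, 12, 5, 4]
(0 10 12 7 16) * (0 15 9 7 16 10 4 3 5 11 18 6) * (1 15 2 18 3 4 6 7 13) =[6, 15, 18, 5, 4, 11, 0, 10, 8, 13, 12, 3, 16, 1, 14, 9, 2, 17, 7] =(0 6)(1 15 9 13)(2 18 7 10 12 16)(3 5 11)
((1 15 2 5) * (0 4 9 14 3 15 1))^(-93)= (0 14 2 4 3 5 9 15)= ((0 4 9 14 3 15 2 5))^(-93)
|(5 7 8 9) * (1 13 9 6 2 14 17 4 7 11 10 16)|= |(1 13 9 5 11 10 16)(2 14 17 4 7 8 6)|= 7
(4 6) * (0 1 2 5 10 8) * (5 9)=(0 1 2 9 5 10 8)(4 6)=[1, 2, 9, 3, 6, 10, 4, 7, 0, 5, 8]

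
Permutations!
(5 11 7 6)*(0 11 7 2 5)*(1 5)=(0 11 2 1 5 7 6)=[11, 5, 1, 3, 4, 7, 0, 6, 8, 9, 10, 2]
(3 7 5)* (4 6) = (3 7 5)(4 6) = [0, 1, 2, 7, 6, 3, 4, 5]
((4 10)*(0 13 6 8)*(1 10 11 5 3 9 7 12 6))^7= ((0 13 1 10 4 11 5 3 9 7 12 6 8))^7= (0 3 13 9 1 7 10 12 4 6 11 8 5)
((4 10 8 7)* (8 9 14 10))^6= (14)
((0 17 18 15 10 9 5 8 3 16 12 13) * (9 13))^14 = (0 18 10)(3 12 5)(8 16 9)(13 17 15)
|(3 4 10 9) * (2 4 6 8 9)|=|(2 4 10)(3 6 8 9)|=12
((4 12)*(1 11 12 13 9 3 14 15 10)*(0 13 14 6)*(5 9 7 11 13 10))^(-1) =(0 6 3 9 5 15 14 4 12 11 7 13 1 10)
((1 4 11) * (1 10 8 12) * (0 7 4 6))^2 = ((0 7 4 11 10 8 12 1 6))^2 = (0 4 10 12 6 7 11 8 1)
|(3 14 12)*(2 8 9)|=|(2 8 9)(3 14 12)|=3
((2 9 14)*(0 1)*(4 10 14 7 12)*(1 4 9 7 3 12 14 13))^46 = (0 4 10 13 1)(2 7 14)(3 12 9)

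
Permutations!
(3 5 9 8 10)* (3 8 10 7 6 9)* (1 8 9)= (1 8 7 6)(3 5)(9 10)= [0, 8, 2, 5, 4, 3, 1, 6, 7, 10, 9]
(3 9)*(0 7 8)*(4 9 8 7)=[4, 1, 2, 8, 9, 5, 6, 7, 0, 3]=(0 4 9 3 8)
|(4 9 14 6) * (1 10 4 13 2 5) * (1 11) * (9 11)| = |(1 10 4 11)(2 5 9 14 6 13)| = 12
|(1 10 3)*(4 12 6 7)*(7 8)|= |(1 10 3)(4 12 6 8 7)|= 15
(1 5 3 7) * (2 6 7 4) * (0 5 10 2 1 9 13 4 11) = [5, 10, 6, 11, 1, 3, 7, 9, 8, 13, 2, 0, 12, 4] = (0 5 3 11)(1 10 2 6 7 9 13 4)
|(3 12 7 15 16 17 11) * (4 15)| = |(3 12 7 4 15 16 17 11)| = 8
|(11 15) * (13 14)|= 2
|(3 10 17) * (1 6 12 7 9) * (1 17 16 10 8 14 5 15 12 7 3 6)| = |(3 8 14 5 15 12)(6 7 9 17)(10 16)| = 12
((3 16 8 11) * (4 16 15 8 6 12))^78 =((3 15 8 11)(4 16 6 12))^78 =(3 8)(4 6)(11 15)(12 16)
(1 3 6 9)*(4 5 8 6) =(1 3 4 5 8 6 9) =[0, 3, 2, 4, 5, 8, 9, 7, 6, 1]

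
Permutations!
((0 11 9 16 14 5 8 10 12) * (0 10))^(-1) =((0 11 9 16 14 5 8)(10 12))^(-1) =(0 8 5 14 16 9 11)(10 12)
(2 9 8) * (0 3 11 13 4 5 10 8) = [3, 1, 9, 11, 5, 10, 6, 7, 2, 0, 8, 13, 12, 4] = (0 3 11 13 4 5 10 8 2 9)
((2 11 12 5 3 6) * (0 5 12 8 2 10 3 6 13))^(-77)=((0 5 6 10 3 13)(2 11 8))^(-77)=(0 5 6 10 3 13)(2 11 8)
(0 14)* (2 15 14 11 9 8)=(0 11 9 8 2 15 14)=[11, 1, 15, 3, 4, 5, 6, 7, 2, 8, 10, 9, 12, 13, 0, 14]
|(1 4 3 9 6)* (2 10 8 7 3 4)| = 8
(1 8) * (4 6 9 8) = (1 4 6 9 8) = [0, 4, 2, 3, 6, 5, 9, 7, 1, 8]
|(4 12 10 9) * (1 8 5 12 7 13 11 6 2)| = 12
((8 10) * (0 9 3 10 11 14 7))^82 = (0 3 8 14)(7 9 10 11)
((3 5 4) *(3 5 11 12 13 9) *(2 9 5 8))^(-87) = ((2 9 3 11 12 13 5 4 8))^(-87) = (2 11 5)(3 13 8)(4 9 12)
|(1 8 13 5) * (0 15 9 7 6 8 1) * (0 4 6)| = |(0 15 9 7)(4 6 8 13 5)| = 20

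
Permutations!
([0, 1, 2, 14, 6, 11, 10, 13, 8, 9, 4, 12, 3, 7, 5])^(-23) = [0, 1, 2, 5, 6, 12, 10, 13, 8, 9, 4, 3, 14, 7, 11]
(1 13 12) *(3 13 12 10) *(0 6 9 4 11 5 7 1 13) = (0 6 9 4 11 5 7 1 12 13 10 3) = [6, 12, 2, 0, 11, 7, 9, 1, 8, 4, 3, 5, 13, 10]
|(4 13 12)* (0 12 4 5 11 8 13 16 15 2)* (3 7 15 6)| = 13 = |(0 12 5 11 8 13 4 16 6 3 7 15 2)|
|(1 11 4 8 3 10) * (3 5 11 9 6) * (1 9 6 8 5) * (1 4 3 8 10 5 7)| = 30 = |(1 6 8 4 7)(3 5 11)(9 10)|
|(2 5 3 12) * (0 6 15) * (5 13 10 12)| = 12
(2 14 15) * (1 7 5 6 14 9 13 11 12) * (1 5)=(1 7)(2 9 13 11 12 5 6 14 15)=[0, 7, 9, 3, 4, 6, 14, 1, 8, 13, 10, 12, 5, 11, 15, 2]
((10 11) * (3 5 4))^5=((3 5 4)(10 11))^5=(3 4 5)(10 11)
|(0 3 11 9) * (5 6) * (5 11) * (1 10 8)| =|(0 3 5 6 11 9)(1 10 8)| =6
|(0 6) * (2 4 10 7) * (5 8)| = |(0 6)(2 4 10 7)(5 8)| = 4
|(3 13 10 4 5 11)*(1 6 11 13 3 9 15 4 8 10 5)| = |(1 6 11 9 15 4)(5 13)(8 10)| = 6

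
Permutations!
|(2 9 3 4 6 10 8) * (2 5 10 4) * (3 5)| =6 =|(2 9 5 10 8 3)(4 6)|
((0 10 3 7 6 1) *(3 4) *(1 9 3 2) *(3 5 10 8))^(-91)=((0 8 3 7 6 9 5 10 4 2 1))^(-91)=(0 4 9 3 1 10 6 8 2 5 7)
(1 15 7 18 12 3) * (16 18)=(1 15 7 16 18 12 3)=[0, 15, 2, 1, 4, 5, 6, 16, 8, 9, 10, 11, 3, 13, 14, 7, 18, 17, 12]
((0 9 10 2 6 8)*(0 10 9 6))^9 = (0 2 10 8 6)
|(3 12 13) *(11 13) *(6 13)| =|(3 12 11 6 13)| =5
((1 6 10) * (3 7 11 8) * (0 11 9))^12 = ((0 11 8 3 7 9)(1 6 10))^12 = (11)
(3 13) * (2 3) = (2 3 13) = [0, 1, 3, 13, 4, 5, 6, 7, 8, 9, 10, 11, 12, 2]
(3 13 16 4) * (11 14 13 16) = [0, 1, 2, 16, 3, 5, 6, 7, 8, 9, 10, 14, 12, 11, 13, 15, 4] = (3 16 4)(11 14 13)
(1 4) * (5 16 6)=[0, 4, 2, 3, 1, 16, 5, 7, 8, 9, 10, 11, 12, 13, 14, 15, 6]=(1 4)(5 16 6)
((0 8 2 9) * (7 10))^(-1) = ((0 8 2 9)(7 10))^(-1) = (0 9 2 8)(7 10)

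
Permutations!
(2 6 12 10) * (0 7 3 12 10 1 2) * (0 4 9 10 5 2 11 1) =(0 7 3 12)(1 11)(2 6 5)(4 9 10) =[7, 11, 6, 12, 9, 2, 5, 3, 8, 10, 4, 1, 0]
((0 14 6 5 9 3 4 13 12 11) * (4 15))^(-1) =((0 14 6 5 9 3 15 4 13 12 11))^(-1) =(0 11 12 13 4 15 3 9 5 6 14)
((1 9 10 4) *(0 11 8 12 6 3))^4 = ((0 11 8 12 6 3)(1 9 10 4))^4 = (0 6 8)(3 12 11)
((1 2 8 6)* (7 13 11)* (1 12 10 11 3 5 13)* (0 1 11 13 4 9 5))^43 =(0 13 12 8 1 3 10 6 2)(4 9 5)(7 11)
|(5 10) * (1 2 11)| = |(1 2 11)(5 10)| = 6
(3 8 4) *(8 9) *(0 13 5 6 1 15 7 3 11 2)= (0 13 5 6 1 15 7 3 9 8 4 11 2)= [13, 15, 0, 9, 11, 6, 1, 3, 4, 8, 10, 2, 12, 5, 14, 7]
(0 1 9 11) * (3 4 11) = (0 1 9 3 4 11) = [1, 9, 2, 4, 11, 5, 6, 7, 8, 3, 10, 0]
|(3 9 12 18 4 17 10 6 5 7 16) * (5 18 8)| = 35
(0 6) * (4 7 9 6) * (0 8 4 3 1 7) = (0 3 1 7 9 6 8 4) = [3, 7, 2, 1, 0, 5, 8, 9, 4, 6]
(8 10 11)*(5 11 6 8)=[0, 1, 2, 3, 4, 11, 8, 7, 10, 9, 6, 5]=(5 11)(6 8 10)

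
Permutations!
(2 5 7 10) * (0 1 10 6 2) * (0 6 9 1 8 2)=[8, 10, 5, 3, 4, 7, 0, 9, 2, 1, 6]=(0 8 2 5 7 9 1 10 6)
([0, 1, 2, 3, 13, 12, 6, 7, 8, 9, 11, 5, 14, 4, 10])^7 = (4 13)(5 14 11 12 10)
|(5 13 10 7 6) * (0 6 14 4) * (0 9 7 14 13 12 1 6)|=|(1 6 5 12)(4 9 7 13 10 14)|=12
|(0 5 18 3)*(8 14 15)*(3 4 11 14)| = |(0 5 18 4 11 14 15 8 3)| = 9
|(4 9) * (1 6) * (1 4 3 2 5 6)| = |(2 5 6 4 9 3)| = 6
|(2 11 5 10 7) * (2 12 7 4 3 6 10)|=12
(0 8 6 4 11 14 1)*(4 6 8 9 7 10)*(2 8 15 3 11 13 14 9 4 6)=(0 4 13 14 1)(2 8 15 3 11 9 7 10 6)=[4, 0, 8, 11, 13, 5, 2, 10, 15, 7, 6, 9, 12, 14, 1, 3]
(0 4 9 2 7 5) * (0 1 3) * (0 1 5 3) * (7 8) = (0 4 9 2 8 7 3 1) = [4, 0, 8, 1, 9, 5, 6, 3, 7, 2]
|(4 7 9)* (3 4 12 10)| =6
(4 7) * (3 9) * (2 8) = [0, 1, 8, 9, 7, 5, 6, 4, 2, 3] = (2 8)(3 9)(4 7)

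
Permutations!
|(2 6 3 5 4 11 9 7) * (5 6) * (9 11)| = 10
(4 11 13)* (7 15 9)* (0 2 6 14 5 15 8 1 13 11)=(0 2 6 14 5 15 9 7 8 1 13 4)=[2, 13, 6, 3, 0, 15, 14, 8, 1, 7, 10, 11, 12, 4, 5, 9]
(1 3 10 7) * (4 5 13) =(1 3 10 7)(4 5 13) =[0, 3, 2, 10, 5, 13, 6, 1, 8, 9, 7, 11, 12, 4]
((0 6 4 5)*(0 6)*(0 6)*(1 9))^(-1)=(0 5 4 6)(1 9)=((0 6 4 5)(1 9))^(-1)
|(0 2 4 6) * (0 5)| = |(0 2 4 6 5)| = 5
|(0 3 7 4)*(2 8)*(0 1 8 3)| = |(1 8 2 3 7 4)| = 6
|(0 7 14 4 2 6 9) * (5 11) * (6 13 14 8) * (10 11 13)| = 35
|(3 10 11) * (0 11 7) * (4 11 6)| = 7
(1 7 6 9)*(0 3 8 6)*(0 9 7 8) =(0 3)(1 8 6 7 9) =[3, 8, 2, 0, 4, 5, 7, 9, 6, 1]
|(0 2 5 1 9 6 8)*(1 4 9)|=7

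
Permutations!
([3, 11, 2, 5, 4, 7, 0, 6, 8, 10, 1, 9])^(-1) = [6, 10, 2, 0, 4, 3, 7, 5, 8, 11, 9, 1]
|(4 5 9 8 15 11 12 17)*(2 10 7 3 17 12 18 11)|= |(2 10 7 3 17 4 5 9 8 15)(11 18)|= 10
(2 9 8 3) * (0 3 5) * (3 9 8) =(0 9 3 2 8 5) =[9, 1, 8, 2, 4, 0, 6, 7, 5, 3]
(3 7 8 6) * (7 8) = (3 8 6) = [0, 1, 2, 8, 4, 5, 3, 7, 6]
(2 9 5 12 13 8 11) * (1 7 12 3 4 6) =(1 7 12 13 8 11 2 9 5 3 4 6) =[0, 7, 9, 4, 6, 3, 1, 12, 11, 5, 10, 2, 13, 8]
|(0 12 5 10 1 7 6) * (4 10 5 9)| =8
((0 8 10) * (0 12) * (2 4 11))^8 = (12)(2 11 4)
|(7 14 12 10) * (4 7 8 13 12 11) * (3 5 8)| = |(3 5 8 13 12 10)(4 7 14 11)| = 12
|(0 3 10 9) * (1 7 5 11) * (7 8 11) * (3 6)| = 30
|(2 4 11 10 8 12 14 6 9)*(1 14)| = |(1 14 6 9 2 4 11 10 8 12)| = 10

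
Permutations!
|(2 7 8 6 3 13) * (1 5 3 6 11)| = 8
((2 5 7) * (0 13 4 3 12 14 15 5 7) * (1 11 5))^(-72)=((0 13 4 3 12 14 15 1 11 5)(2 7))^(-72)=(0 11 15 12 4)(1 14 3 13 5)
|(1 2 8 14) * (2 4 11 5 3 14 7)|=6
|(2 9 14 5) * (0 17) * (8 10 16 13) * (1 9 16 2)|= 20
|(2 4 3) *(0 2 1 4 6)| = |(0 2 6)(1 4 3)| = 3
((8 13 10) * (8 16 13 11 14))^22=(8 11 14)(10 16 13)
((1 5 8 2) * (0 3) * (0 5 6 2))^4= (8)(1 6 2)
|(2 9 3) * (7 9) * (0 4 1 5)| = |(0 4 1 5)(2 7 9 3)| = 4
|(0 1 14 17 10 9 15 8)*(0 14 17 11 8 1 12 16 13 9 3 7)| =|(0 12 16 13 9 15 1 17 10 3 7)(8 14 11)| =33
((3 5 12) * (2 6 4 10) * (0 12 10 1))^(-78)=((0 12 3 5 10 2 6 4 1))^(-78)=(0 5 6)(1 3 2)(4 12 10)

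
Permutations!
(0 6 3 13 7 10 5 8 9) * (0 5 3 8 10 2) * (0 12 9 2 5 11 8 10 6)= (2 12 9 11 8)(3 13 7 5 6 10)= [0, 1, 12, 13, 4, 6, 10, 5, 2, 11, 3, 8, 9, 7]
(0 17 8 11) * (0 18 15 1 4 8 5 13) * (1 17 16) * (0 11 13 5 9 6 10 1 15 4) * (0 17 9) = (0 16 15 9 6 10 1 17)(4 8 13 11 18) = [16, 17, 2, 3, 8, 5, 10, 7, 13, 6, 1, 18, 12, 11, 14, 9, 15, 0, 4]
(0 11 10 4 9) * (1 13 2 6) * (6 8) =(0 11 10 4 9)(1 13 2 8 6) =[11, 13, 8, 3, 9, 5, 1, 7, 6, 0, 4, 10, 12, 2]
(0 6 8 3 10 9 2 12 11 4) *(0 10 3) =(0 6 8)(2 12 11 4 10 9) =[6, 1, 12, 3, 10, 5, 8, 7, 0, 2, 9, 4, 11]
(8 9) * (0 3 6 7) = (0 3 6 7)(8 9) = [3, 1, 2, 6, 4, 5, 7, 0, 9, 8]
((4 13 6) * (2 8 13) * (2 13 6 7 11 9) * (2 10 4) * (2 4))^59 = ((2 8 6 4 13 7 11 9 10))^59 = (2 7 8 11 6 9 4 10 13)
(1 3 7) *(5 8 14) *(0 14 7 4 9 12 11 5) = [14, 3, 2, 4, 9, 8, 6, 1, 7, 12, 10, 5, 11, 13, 0] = (0 14)(1 3 4 9 12 11 5 8 7)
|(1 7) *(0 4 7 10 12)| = |(0 4 7 1 10 12)| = 6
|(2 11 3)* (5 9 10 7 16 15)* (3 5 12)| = 10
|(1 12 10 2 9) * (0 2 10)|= |(0 2 9 1 12)|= 5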